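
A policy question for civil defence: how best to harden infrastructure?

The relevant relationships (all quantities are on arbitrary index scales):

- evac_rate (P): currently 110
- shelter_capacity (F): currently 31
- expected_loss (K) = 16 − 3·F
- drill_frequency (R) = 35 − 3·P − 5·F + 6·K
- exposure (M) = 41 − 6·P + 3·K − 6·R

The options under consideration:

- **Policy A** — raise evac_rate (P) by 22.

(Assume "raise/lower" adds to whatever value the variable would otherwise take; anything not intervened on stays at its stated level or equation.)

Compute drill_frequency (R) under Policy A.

-978

Policy A (P + 22):
  P = 110 + 22 = 132
  F = 31
  K = 16 − 3·31 = -77
  R = 35 − 3·132 − 5·31 + 6·(-77) = -978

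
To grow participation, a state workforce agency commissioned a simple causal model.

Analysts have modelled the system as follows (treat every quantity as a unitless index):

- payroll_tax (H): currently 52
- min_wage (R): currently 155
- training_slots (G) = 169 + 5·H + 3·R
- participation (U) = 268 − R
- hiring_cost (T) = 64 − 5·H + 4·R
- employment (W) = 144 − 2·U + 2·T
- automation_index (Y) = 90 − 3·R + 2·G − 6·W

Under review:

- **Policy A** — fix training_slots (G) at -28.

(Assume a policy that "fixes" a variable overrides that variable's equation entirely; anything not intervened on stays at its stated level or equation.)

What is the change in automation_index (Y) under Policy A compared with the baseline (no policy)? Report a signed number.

Baseline:
  H = 52
  R = 155
  G = 169 + 5·52 + 3·155 = 894
  U = 268 − 155 = 113
  T = 64 − 5·52 + 4·155 = 424
  W = 144 − 2·113 + 2·424 = 766
  Y = 90 − 3·155 + 2·894 − 6·766 = -3183
Policy A (G := -28):
  H = 52
  R = 155
  G = -28
  U = 268 − 155 = 113
  T = 64 − 5·52 + 4·155 = 424
  W = 144 − 2·113 + 2·424 = 766
  Y = 90 − 3·155 + 2·(-28) − 6·766 = -5027
Change in Y: -5027 − (-3183) = -1844

-1844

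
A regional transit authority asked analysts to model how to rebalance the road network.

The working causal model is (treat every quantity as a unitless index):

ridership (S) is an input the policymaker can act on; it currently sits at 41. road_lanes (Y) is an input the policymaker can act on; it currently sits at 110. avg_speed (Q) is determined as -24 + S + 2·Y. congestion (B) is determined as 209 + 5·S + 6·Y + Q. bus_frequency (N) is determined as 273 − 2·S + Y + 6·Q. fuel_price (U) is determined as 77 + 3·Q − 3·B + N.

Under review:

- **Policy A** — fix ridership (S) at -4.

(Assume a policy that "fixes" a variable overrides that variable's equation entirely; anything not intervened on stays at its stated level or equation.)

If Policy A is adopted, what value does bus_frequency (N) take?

Policy A (S := -4):
  S = -4
  Y = 110
  Q = -24 + (-4) + 2·110 = 192
  N = 273 − 2·(-4) + 110 + 6·192 = 1543

1543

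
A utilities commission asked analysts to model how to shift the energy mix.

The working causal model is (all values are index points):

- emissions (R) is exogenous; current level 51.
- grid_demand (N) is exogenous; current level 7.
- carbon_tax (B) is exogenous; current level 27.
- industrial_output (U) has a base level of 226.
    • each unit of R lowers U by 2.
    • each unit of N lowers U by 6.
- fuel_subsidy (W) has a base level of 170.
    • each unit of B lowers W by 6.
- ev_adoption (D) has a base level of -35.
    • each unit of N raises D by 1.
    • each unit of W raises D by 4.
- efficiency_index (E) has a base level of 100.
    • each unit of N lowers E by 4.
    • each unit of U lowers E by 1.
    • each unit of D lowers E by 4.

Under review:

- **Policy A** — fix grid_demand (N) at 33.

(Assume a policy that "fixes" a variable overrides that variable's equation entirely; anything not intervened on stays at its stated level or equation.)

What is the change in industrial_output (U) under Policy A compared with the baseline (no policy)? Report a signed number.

Baseline:
  R = 51
  N = 7
  U = 226 − 2·51 − 6·7 = 82
Policy A (N := 33):
  R = 51
  N = 33
  U = 226 − 2·51 − 6·33 = -74
Change in U: -74 − 82 = -156

-156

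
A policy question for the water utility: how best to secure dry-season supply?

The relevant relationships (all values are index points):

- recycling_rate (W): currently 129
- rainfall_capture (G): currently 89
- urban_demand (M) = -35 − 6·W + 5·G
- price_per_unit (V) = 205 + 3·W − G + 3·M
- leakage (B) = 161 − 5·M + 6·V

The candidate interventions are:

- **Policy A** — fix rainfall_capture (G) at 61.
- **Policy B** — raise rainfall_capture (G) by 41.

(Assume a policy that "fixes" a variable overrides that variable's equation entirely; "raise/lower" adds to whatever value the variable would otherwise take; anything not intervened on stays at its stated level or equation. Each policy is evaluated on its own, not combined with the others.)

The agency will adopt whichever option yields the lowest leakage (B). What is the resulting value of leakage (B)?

-3205

Policy A (G := 61):
  W = 129
  G = 61
  M = -35 − 6·129 + 5·61 = -504
  V = 205 + 3·129 − 61 + 3·(-504) = -981
  B = 161 − 5·(-504) + 6·(-981) = -3205
Policy B (G + 41):
  W = 129
  G = 89 + 41 = 130
  M = -35 − 6·129 + 5·130 = -159
  V = 205 + 3·129 − 130 + 3·(-159) = -15
  B = 161 − 5·(-159) + 6·(-15) = 866
Comparing — Policy A: B=-3205, Policy B: B=866. Lowest is -3205 (Policy A).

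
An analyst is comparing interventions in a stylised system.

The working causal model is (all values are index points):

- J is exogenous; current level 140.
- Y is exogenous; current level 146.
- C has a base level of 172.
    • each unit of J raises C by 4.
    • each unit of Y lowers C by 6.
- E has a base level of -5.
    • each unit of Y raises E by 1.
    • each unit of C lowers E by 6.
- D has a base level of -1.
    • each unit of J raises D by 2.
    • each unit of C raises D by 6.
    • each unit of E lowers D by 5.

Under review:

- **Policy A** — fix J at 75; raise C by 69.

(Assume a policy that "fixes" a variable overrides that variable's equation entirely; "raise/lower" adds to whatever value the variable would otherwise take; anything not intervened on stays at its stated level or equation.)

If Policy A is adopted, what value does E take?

Policy A (J := 75, C + 69):
  J = 75
  Y = 146
  C = 172 + 4·75 − 6·146 (+69 from intervention) = -335
  E = -5 + 146 − 6·(-335) = 2151

2151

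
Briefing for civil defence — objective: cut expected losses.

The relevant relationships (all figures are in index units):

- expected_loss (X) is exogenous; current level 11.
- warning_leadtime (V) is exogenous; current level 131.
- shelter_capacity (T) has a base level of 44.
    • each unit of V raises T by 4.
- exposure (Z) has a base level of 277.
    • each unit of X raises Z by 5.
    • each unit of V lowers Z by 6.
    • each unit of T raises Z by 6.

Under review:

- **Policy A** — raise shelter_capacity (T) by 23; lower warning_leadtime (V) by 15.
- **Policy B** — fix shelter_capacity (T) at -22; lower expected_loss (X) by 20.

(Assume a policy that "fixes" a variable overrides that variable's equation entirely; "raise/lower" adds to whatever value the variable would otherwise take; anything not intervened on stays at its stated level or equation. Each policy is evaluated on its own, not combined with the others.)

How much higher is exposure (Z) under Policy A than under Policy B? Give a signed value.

3508

Policy A (T + 23, V − 15):
  X = 11
  V = 131 − 15 = 116
  T = 44 + 4·116 (+23 from intervention) = 531
  Z = 277 + 5·11 − 6·116 + 6·531 = 2822
Policy B (T := -22, X − 20):
  X = 11 − 20 = -9
  V = 131
  T = -22
  Z = 277 + 5·(-9) − 6·131 + 6·(-22) = -686
Z: 2822 − (-686) = 3508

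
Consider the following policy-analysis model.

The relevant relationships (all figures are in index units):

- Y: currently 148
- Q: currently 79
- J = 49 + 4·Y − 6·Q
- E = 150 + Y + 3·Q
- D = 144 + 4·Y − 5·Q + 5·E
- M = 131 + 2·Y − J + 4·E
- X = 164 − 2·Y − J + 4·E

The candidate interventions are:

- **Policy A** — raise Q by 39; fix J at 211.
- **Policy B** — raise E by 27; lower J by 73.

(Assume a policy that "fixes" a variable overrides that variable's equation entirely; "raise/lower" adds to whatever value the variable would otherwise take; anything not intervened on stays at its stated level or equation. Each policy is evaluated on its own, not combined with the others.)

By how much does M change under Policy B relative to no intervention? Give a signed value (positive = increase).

181

Baseline:
  Y = 148
  Q = 79
  J = 49 + 4·148 − 6·79 = 167
  E = 150 + 148 + 3·79 = 535
  M = 131 + 2·148 − 167 + 4·535 = 2400
Policy B (E + 27, J − 73):
  Y = 148
  Q = 79
  J = 49 + 4·148 − 6·79 (−73 from intervention) = 94
  E = 150 + 148 + 3·79 (+27 from intervention) = 562
  M = 131 + 2·148 − 94 + 4·562 = 2581
Change in M: 2581 − 2400 = 181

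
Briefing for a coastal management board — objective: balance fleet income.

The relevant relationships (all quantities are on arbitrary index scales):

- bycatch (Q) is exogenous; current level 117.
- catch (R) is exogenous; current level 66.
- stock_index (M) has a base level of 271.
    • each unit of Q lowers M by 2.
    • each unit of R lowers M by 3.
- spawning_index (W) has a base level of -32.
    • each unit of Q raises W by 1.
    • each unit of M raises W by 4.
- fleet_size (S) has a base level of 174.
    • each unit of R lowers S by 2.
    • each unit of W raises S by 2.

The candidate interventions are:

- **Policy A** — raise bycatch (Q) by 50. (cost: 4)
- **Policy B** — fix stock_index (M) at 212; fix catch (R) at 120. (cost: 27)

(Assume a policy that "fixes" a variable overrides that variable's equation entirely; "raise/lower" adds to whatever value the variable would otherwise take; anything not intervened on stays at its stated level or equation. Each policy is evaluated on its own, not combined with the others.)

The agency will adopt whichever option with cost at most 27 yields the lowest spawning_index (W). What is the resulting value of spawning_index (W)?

-909

Policy A (Q + 50):
  Q = 117 + 50 = 167
  R = 66
  M = 271 − 2·167 − 3·66 = -261
  W = -32 + 167 + 4·(-261) = -909
Policy B (M := 212, R := 120):
  Q = 117
  R = 120
  M = 212
  W = -32 + 117 + 4·212 = 933
Comparing — Policy A: W=-909, Policy B: W=933. Lowest is -909 (Policy A).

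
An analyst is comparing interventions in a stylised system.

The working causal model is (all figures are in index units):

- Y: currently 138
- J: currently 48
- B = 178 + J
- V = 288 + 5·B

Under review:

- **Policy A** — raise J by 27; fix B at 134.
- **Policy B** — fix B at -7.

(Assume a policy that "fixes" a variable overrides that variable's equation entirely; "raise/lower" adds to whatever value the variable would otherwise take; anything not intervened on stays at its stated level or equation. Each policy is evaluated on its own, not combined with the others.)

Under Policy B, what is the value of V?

253

Policy B (B := -7):
  J = 48
  B = -7
  V = 288 + 5·(-7) = 253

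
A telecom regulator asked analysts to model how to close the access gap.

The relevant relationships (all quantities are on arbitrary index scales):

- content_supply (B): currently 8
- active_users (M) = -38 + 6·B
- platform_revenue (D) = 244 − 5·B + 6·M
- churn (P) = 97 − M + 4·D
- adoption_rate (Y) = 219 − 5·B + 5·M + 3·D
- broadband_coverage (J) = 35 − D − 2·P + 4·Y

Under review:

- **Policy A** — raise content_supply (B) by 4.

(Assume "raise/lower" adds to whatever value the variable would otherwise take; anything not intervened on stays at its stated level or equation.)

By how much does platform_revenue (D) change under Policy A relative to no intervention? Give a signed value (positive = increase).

Baseline:
  B = 8
  M = -38 + 6·8 = 10
  D = 244 − 5·8 + 6·10 = 264
Policy A (B + 4):
  B = 8 + 4 = 12
  M = -38 + 6·12 = 34
  D = 244 − 5·12 + 6·34 = 388
Change in D: 388 − 264 = 124

124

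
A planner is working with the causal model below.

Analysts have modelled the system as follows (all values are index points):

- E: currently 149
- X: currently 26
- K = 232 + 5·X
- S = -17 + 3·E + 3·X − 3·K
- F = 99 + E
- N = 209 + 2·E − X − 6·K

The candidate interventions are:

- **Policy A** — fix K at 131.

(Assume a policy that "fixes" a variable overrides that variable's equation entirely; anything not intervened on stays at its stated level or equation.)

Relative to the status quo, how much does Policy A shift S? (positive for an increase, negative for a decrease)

693

Baseline:
  E = 149
  X = 26
  K = 232 + 5·26 = 362
  S = -17 + 3·149 + 3·26 − 3·362 = -578
Policy A (K := 131):
  E = 149
  X = 26
  K = 131
  S = -17 + 3·149 + 3·26 − 3·131 = 115
Change in S: 115 − (-578) = 693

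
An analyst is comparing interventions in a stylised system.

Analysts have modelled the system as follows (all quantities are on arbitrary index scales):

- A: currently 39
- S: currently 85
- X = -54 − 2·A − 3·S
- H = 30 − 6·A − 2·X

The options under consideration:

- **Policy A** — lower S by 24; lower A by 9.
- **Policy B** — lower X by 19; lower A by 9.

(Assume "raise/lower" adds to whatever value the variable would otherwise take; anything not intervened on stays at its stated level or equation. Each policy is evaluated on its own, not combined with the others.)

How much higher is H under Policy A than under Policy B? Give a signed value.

-182

Policy A (S − 24, A − 9):
  A = 39 − 9 = 30
  S = 85 − 24 = 61
  X = -54 − 2·30 − 3·61 = -297
  H = 30 − 6·30 − 2·(-297) = 444
Policy B (X − 19, A − 9):
  A = 39 − 9 = 30
  S = 85
  X = -54 − 2·30 − 3·85 (−19 from intervention) = -388
  H = 30 − 6·30 − 2·(-388) = 626
H: 444 − 626 = -182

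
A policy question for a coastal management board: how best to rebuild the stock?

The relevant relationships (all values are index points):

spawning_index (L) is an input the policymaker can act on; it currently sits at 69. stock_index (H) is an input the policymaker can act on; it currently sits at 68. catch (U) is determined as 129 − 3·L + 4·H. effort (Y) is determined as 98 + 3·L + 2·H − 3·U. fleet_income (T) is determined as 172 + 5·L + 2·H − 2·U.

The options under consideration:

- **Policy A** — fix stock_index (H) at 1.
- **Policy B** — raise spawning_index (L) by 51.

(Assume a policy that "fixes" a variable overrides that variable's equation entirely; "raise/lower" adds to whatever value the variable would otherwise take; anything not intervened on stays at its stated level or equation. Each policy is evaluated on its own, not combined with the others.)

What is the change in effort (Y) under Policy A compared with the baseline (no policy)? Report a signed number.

Baseline:
  L = 69
  H = 68
  U = 129 − 3·69 + 4·68 = 194
  Y = 98 + 3·69 + 2·68 − 3·194 = -141
Policy A (H := 1):
  L = 69
  H = 1
  U = 129 − 3·69 + 4·1 = -74
  Y = 98 + 3·69 + 2·1 − 3·(-74) = 529
Change in Y: 529 − (-141) = 670

670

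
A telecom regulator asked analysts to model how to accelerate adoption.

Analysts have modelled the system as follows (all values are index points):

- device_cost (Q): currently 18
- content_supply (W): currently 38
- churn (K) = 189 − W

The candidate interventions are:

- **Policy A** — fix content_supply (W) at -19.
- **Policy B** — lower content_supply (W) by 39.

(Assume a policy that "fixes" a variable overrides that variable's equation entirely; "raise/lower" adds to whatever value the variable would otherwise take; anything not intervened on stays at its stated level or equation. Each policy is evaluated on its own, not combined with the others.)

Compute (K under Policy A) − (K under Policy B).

18

Policy A (W := -19):
  W = -19
  K = 189 − (-19) = 208
Policy B (W − 39):
  W = 38 − 39 = -1
  K = 189 − (-1) = 190
K: 208 − 190 = 18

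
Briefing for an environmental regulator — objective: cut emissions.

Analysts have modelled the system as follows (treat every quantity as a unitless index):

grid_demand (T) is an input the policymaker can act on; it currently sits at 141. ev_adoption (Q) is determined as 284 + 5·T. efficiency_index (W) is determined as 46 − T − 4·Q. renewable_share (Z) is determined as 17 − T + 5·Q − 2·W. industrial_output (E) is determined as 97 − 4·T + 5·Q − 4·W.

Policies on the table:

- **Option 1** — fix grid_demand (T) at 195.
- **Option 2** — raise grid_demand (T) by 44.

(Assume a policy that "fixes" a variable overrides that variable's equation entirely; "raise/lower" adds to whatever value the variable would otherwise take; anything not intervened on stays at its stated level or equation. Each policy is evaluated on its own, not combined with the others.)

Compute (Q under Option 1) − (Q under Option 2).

Option 1 (T := 195):
  T = 195
  Q = 284 + 5·195 = 1259
Option 2 (T + 44):
  T = 141 + 44 = 185
  Q = 284 + 5·185 = 1209
Q: 1259 − 1209 = 50

50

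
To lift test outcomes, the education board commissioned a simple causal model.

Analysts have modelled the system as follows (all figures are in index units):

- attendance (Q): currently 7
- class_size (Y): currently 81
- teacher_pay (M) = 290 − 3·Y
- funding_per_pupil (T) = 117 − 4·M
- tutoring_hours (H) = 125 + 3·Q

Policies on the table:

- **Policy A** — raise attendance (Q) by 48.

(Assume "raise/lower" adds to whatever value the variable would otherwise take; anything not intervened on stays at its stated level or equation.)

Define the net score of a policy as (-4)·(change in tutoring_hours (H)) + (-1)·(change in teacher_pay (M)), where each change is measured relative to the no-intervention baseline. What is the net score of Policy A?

-576

Baseline:
  Q = 7
  Y = 81
  M = 290 − 3·81 = 47
  H = 125 + 3·7 = 146
Policy A (Q + 48):
  Q = 7 + 48 = 55
  Y = 81
  M = 290 − 3·81 = 47
  H = 125 + 3·55 = 290
ΔH = 290 − 146 = 144; ΔM = 47 − 47 = 0
Score = (-4)·144 + (-1)·0 = -576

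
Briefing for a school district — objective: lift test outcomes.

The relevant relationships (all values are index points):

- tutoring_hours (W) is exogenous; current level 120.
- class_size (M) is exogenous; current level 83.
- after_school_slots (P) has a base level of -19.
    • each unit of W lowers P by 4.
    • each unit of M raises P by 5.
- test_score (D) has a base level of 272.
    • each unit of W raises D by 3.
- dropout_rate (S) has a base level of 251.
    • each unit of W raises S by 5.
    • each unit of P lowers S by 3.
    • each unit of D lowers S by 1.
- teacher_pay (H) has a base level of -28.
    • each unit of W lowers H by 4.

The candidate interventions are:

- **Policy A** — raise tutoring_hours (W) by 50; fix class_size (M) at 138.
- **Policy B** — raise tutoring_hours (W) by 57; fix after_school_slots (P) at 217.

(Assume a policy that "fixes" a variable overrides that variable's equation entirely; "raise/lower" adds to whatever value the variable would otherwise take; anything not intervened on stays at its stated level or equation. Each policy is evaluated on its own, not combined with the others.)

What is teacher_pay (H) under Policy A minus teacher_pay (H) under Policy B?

Policy A (W + 50, M := 138):
  W = 120 + 50 = 170
  H = -28 − 4·170 = -708
Policy B (W + 57, P := 217):
  W = 120 + 57 = 177
  H = -28 − 4·177 = -736
H: -708 − (-736) = 28

28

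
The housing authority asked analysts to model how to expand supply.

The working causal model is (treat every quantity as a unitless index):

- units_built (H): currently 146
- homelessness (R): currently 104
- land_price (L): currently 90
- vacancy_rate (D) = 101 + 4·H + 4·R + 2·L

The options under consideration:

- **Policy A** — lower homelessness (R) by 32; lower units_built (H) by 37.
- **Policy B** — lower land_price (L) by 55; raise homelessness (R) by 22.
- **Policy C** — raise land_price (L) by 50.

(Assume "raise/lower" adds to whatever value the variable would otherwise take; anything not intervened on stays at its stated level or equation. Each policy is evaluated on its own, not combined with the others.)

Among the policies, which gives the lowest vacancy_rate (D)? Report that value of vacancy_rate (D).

Policy A (R − 32, H − 37):
  H = 146 − 37 = 109
  R = 104 − 32 = 72
  L = 90
  D = 101 + 4·109 + 4·72 + 2·90 = 1005
Policy B (L − 55, R + 22):
  H = 146
  R = 104 + 22 = 126
  L = 90 − 55 = 35
  D = 101 + 4·146 + 4·126 + 2·35 = 1259
Policy C (L + 50):
  H = 146
  R = 104
  L = 90 + 50 = 140
  D = 101 + 4·146 + 4·104 + 2·140 = 1381
Comparing — Policy A: D=1005, Policy B: D=1259, Policy C: D=1381. Lowest is 1005 (Policy A).

1005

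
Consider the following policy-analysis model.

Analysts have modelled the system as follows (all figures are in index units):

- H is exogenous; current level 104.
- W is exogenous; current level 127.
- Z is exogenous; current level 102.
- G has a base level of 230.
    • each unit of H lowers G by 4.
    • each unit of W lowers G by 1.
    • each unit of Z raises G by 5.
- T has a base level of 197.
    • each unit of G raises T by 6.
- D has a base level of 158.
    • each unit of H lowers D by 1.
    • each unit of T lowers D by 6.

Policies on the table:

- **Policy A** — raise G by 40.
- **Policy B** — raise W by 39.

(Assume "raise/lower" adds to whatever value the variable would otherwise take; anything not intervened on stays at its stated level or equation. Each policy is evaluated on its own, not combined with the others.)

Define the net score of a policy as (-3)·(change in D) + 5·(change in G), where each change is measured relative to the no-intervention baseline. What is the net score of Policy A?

4520

Baseline:
  H = 104
  W = 127
  Z = 102
  G = 230 − 4·104 − 127 + 5·102 = 197
  T = 197 + 6·197 = 1379
  D = 158 − 104 − 6·1379 = -8220
Policy A (G + 40):
  H = 104
  W = 127
  Z = 102
  G = 230 − 4·104 − 127 + 5·102 (+40 from intervention) = 237
  T = 197 + 6·237 = 1619
  D = 158 − 104 − 6·1619 = -9660
ΔD = -9660 − (-8220) = -1440; ΔG = 237 − 197 = 40
Score = (-3)·(-1440) + 5·40 = 4520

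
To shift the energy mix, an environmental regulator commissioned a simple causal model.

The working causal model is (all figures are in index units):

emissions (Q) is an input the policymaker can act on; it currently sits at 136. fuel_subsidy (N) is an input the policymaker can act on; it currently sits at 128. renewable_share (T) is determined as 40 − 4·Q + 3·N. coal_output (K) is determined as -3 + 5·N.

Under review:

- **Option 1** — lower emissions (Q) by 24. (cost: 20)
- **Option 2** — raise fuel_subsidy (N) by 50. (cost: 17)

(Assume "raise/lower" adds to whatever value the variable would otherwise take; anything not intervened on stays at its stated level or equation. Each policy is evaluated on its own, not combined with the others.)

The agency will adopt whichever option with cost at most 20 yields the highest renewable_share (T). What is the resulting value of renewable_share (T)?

Option 1 (Q − 24):
  Q = 136 − 24 = 112
  N = 128
  T = 40 − 4·112 + 3·128 = -24
Option 2 (N + 50):
  Q = 136
  N = 128 + 50 = 178
  T = 40 − 4·136 + 3·178 = 30
Comparing — Option 1: T=-24, Option 2: T=30. Highest is 30 (Option 2).

30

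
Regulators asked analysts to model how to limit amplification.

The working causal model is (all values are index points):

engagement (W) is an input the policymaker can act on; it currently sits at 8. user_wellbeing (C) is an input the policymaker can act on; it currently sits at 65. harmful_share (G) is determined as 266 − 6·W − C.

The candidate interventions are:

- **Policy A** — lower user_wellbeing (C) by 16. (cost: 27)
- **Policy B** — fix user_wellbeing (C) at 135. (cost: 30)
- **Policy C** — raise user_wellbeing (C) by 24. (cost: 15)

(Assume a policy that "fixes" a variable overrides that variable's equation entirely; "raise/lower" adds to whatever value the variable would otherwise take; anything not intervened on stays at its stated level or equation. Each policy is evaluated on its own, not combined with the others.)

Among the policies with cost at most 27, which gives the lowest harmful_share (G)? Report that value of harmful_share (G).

Policy A (C − 16):
  W = 8
  C = 65 − 16 = 49
  G = 266 − 6·8 − 49 = 169
Policy C (C + 24):
  W = 8
  C = 65 + 24 = 89
  G = 266 − 6·8 − 89 = 129
Comparing — Policy A: G=169, Policy C: G=129. Lowest is 129 (Policy C).

129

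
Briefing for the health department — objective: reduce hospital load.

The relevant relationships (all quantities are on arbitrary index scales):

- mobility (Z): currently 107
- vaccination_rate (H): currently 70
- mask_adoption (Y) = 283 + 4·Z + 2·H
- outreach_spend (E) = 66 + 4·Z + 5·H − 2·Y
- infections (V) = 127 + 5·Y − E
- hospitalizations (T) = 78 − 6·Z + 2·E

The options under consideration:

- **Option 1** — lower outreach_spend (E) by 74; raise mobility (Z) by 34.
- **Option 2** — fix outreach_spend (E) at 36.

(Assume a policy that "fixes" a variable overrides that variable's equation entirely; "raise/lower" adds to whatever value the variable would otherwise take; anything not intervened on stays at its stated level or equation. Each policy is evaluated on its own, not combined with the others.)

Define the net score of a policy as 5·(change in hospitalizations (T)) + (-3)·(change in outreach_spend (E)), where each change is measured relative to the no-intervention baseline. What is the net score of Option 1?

Baseline:
  Z = 107
  H = 70
  Y = 283 + 4·107 + 2·70 = 851
  E = 66 + 4·107 + 5·70 − 2·851 = -858
  T = 78 − 6·107 + 2·(-858) = -2280
Option 1 (E − 74, Z + 34):
  Z = 107 + 34 = 141
  H = 70
  Y = 283 + 4·141 + 2·70 = 987
  E = 66 + 4·141 + 5·70 − 2·987 (−74 from intervention) = -1068
  T = 78 − 6·141 + 2·(-1068) = -2904
ΔT = -2904 − (-2280) = -624; ΔE = -1068 − (-858) = -210
Score = 5·(-624) + (-3)·(-210) = -2490

-2490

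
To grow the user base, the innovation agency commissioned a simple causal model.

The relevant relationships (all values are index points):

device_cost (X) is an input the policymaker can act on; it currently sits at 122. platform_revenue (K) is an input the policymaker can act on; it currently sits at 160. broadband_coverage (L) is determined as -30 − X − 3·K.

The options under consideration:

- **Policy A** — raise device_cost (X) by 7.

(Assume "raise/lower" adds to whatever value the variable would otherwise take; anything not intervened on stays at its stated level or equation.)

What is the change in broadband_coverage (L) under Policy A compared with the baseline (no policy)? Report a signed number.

-7

Baseline:
  X = 122
  K = 160
  L = -30 − 122 − 3·160 = -632
Policy A (X + 7):
  X = 122 + 7 = 129
  K = 160
  L = -30 − 129 − 3·160 = -639
Change in L: -639 − (-632) = -7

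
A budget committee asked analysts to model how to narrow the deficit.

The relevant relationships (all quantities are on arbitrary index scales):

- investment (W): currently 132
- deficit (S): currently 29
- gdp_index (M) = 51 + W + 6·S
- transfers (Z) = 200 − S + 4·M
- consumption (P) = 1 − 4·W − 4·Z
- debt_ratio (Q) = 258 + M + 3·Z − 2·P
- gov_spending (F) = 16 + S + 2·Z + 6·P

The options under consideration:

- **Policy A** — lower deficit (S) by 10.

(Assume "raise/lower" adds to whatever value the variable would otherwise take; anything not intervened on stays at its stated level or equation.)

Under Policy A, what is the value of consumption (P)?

Policy A (S − 10):
  W = 132
  S = 29 − 10 = 19
  M = 51 + 132 + 6·19 = 297
  Z = 200 − 19 + 4·297 = 1369
  P = 1 − 4·132 − 4·1369 = -6003

-6003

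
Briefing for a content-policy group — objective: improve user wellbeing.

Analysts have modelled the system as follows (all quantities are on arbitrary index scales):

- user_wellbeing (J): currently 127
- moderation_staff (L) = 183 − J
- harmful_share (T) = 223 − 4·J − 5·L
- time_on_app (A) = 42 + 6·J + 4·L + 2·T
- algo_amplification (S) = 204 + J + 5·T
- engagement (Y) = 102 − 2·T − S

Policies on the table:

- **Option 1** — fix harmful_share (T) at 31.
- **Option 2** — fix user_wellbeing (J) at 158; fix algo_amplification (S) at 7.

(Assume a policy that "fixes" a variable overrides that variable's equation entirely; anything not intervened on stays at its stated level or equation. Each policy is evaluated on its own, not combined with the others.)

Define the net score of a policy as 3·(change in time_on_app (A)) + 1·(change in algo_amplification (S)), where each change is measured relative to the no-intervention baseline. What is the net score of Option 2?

Baseline:
  J = 127
  L = 183 − 127 = 56
  T = 223 − 4·127 − 5·56 = -565
  A = 42 + 6·127 + 4·56 + 2·(-565) = -102
  S = 204 + 127 + 5·(-565) = -2494
Option 2 (J := 158, S := 7):
  J = 158
  L = 183 − 158 = 25
  T = 223 − 4·158 − 5·25 = -534
  A = 42 + 6·158 + 4·25 + 2·(-534) = 22
  S = 7
ΔA = 22 − (-102) = 124; ΔS = 7 − (-2494) = 2501
Score = 3·124 + 1·2501 = 2873

2873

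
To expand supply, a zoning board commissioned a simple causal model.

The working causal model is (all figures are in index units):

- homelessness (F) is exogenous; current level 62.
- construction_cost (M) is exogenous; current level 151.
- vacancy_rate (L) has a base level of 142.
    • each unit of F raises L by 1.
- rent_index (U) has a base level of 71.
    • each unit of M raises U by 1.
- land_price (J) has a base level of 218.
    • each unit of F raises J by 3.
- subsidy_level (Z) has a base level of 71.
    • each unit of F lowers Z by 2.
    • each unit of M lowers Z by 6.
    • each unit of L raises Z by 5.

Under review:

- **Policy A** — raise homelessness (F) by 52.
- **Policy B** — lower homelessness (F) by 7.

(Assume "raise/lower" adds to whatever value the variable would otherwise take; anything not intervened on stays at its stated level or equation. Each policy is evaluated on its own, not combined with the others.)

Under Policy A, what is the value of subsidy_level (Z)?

Policy A (F + 52):
  F = 62 + 52 = 114
  M = 151
  L = 142 + 114 = 256
  Z = 71 − 2·114 − 6·151 + 5·256 = 217

217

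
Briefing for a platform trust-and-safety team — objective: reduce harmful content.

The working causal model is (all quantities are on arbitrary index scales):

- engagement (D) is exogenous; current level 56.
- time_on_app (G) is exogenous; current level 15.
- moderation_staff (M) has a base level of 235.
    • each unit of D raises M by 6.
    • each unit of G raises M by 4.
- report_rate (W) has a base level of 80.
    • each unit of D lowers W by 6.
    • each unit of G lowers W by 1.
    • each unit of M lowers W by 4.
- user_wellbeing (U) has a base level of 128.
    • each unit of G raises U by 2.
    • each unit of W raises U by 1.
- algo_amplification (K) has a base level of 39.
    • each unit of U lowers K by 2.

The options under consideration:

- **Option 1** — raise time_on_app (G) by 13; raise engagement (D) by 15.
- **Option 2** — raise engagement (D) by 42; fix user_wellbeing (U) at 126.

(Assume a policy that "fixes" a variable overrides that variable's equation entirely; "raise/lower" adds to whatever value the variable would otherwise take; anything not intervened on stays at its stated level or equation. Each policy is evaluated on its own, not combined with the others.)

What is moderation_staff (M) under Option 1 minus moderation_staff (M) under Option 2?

-110

Option 1 (G + 13, D + 15):
  D = 56 + 15 = 71
  G = 15 + 13 = 28
  M = 235 + 6·71 + 4·28 = 773
Option 2 (D + 42, U := 126):
  D = 56 + 42 = 98
  G = 15
  M = 235 + 6·98 + 4·15 = 883
M: 773 − 883 = -110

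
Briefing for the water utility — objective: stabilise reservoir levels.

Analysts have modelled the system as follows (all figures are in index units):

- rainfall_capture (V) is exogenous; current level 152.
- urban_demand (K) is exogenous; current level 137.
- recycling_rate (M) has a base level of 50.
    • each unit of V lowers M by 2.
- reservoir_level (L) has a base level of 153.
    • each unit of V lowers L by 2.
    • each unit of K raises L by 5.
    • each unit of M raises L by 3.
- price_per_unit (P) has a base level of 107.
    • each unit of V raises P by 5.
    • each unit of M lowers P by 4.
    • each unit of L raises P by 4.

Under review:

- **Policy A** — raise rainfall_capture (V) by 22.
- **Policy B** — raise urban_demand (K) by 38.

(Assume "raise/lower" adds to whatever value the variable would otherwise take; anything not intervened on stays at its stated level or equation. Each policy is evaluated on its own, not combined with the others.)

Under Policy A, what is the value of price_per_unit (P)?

Policy A (V + 22):
  V = 152 + 22 = 174
  K = 137
  M = 50 − 2·174 = -298
  L = 153 − 2·174 + 5·137 + 3·(-298) = -404
  P = 107 + 5·174 − 4·(-298) + 4·(-404) = 553

553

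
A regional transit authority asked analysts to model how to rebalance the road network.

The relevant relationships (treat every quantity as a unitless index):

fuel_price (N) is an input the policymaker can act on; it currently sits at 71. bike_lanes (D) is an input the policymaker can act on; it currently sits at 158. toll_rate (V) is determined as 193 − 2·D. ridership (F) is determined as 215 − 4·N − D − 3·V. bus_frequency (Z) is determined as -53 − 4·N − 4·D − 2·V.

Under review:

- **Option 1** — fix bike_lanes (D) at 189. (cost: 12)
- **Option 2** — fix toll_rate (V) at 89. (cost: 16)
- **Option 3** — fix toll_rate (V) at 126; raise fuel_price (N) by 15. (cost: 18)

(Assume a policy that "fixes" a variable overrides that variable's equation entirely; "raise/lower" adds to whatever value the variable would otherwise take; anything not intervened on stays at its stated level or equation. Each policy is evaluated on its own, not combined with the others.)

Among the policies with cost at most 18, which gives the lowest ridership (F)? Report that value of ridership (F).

Option 1 (D := 189):
  N = 71
  D = 189
  V = 193 − 2·189 = -185
  F = 215 − 4·71 − 189 − 3·(-185) = 297
Option 2 (V := 89):
  N = 71
  D = 158
  V = 89
  F = 215 − 4·71 − 158 − 3·89 = -494
Option 3 (V := 126, N + 15):
  N = 71 + 15 = 86
  D = 158
  V = 126
  F = 215 − 4·86 − 158 − 3·126 = -665
Comparing — Option 1: F=297, Option 2: F=-494, Option 3: F=-665. Lowest is -665 (Option 3).

-665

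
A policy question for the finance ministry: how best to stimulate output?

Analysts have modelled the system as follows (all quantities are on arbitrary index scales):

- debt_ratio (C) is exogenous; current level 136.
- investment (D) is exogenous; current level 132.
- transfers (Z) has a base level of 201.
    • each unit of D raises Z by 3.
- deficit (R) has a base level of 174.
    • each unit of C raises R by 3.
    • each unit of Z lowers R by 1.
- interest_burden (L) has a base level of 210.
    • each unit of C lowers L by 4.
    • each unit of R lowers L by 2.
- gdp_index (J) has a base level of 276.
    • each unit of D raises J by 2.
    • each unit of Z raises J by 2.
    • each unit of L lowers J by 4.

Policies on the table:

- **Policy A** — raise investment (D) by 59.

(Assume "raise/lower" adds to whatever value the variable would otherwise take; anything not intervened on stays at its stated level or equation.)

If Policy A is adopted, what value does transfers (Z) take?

Policy A (D + 59):
  D = 132 + 59 = 191
  Z = 201 + 3·191 = 774

774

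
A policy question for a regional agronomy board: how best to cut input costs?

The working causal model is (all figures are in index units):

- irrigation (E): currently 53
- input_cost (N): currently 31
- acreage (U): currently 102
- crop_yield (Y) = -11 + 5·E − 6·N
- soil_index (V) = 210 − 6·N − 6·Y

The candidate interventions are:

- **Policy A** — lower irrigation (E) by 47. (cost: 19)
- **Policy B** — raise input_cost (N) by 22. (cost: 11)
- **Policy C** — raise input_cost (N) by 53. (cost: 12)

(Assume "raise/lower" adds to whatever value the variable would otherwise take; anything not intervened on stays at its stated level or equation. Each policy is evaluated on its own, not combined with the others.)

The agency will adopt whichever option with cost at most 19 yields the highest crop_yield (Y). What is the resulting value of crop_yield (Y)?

-64

Policy A (E − 47):
  E = 53 − 47 = 6
  N = 31
  Y = -11 + 5·6 − 6·31 = -167
Policy B (N + 22):
  E = 53
  N = 31 + 22 = 53
  Y = -11 + 5·53 − 6·53 = -64
Policy C (N + 53):
  E = 53
  N = 31 + 53 = 84
  Y = -11 + 5·53 − 6·84 = -250
Comparing — Policy A: Y=-167, Policy B: Y=-64, Policy C: Y=-250. Highest is -64 (Policy B).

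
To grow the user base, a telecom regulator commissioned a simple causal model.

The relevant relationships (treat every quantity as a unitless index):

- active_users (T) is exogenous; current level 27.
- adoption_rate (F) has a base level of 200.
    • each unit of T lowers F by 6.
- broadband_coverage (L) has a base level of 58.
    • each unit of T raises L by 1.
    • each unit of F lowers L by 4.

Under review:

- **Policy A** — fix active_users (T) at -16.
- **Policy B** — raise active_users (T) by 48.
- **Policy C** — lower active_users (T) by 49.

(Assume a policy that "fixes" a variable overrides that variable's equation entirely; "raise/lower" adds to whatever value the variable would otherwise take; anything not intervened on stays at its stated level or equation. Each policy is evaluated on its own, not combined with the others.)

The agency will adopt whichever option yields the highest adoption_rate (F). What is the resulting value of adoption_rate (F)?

332

Policy A (T := -16):
  T = -16
  F = 200 − 6·(-16) = 296
Policy B (T + 48):
  T = 27 + 48 = 75
  F = 200 − 6·75 = -250
Policy C (T − 49):
  T = 27 − 49 = -22
  F = 200 − 6·(-22) = 332
Comparing — Policy A: F=296, Policy B: F=-250, Policy C: F=332. Highest is 332 (Policy C).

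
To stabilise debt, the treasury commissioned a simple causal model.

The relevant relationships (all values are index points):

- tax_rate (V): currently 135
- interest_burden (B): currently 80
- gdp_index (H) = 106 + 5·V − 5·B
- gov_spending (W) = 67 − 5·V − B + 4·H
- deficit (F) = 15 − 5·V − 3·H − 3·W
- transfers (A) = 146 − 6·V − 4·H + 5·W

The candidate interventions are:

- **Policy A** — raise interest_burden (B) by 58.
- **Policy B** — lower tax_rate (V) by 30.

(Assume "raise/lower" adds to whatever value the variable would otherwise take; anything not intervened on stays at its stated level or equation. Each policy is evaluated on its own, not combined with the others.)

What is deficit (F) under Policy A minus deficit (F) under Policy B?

2574

Policy A (B + 58):
  V = 135
  B = 80 + 58 = 138
  H = 106 + 5·135 − 5·138 = 91
  W = 67 − 5·135 − 138 + 4·91 = -382
  F = 15 − 5·135 − 3·91 − 3·(-382) = 213
Policy B (V − 30):
  V = 135 − 30 = 105
  B = 80
  H = 106 + 5·105 − 5·80 = 231
  W = 67 − 5·105 − 80 + 4·231 = 386
  F = 15 − 5·105 − 3·231 − 3·386 = -2361
F: 213 − (-2361) = 2574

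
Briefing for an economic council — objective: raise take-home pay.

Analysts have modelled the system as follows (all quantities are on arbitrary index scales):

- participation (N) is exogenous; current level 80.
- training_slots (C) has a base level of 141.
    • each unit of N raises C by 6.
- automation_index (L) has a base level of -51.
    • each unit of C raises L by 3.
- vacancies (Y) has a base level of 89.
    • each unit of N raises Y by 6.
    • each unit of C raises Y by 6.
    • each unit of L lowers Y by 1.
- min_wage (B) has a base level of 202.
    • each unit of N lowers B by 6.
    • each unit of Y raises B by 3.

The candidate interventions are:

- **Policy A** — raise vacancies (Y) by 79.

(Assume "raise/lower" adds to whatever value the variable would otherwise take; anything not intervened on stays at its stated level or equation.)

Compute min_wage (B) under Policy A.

Policy A (Y + 79):
  N = 80
  C = 141 + 6·80 = 621
  L = -51 + 3·621 = 1812
  Y = 89 + 6·80 + 6·621 − 1812 (+79 from intervention) = 2562
  B = 202 − 6·80 + 3·2562 = 7408

7408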